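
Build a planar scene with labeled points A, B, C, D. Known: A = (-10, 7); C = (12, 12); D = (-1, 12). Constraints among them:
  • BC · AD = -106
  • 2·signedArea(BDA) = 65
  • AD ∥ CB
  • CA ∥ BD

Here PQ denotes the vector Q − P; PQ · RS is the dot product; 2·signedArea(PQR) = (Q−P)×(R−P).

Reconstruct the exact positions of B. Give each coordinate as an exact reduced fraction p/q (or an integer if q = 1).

B = (21, 17)

1. B_x = 21  [CA ∥ BD ∩ AD ∥ CB]
2. B_y = 17  [CA ∥ BD ∩ AD ∥ CB]
   → B = (21, 17)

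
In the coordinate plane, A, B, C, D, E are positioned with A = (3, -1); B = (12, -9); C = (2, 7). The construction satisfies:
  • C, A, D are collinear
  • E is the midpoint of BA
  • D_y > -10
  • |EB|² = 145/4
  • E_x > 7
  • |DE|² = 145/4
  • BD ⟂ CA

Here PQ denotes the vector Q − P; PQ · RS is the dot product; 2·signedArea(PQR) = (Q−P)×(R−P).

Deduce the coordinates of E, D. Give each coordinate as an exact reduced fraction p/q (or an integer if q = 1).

1. E_x = 15/2  [E is the midpoint of BA]
2. E_y = -5  [E is the midpoint of BA]
   → E = (15/2, -5)
3. D_x = 268/65  [C, A, D are collinear ∩ BD ⟂ CA]
4. D_y = -649/65  [C, A, D are collinear ∩ BD ⟂ CA]
   → D = (268/65, -649/65)

D = (268/65, -649/65)
E = (15/2, -5)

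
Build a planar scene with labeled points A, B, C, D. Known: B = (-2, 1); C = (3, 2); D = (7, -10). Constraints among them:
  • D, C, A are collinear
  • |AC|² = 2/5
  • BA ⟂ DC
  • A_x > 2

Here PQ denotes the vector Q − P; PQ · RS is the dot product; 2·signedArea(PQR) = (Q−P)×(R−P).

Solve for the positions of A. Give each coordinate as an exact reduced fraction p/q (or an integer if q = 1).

1. A_x = 14/5  [D, C, A are collinear ∩ BA ⟂ DC]
2. A_y = 13/5  [D, C, A are collinear ∩ BA ⟂ DC]
   → A = (14/5, 13/5)

A = (14/5, 13/5)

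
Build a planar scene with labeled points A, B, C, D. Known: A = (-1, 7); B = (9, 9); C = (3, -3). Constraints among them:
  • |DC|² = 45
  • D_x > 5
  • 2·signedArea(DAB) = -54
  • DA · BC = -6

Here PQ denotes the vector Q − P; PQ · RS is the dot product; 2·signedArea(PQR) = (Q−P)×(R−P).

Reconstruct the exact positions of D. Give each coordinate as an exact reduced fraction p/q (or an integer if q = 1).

1. D_x = 6  [2·signedArea(DAB) = -54 ∩ DA · BC = -6]
2. D_y = 3  [2·signedArea(DAB) = -54 ∩ DA · BC = -6]
   → D = (6, 3)

D = (6, 3)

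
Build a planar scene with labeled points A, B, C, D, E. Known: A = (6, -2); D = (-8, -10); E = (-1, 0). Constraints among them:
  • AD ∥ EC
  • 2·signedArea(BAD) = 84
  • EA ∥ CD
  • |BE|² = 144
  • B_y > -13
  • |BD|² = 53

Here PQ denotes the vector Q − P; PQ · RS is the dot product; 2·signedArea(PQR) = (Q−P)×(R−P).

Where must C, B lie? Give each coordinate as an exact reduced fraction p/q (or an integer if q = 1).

1. C_x = -15  [EA ∥ CD ∩ AD ∥ EC]
2. C_y = -8  [EA ∥ CD ∩ AD ∥ EC]
   → C = (-15, -8)
3. B_x = -1  [line 8·x + -14·y + -160 = 0 ∩ |BD|² = 53]
4. B_y = -12  [line 8·x + -14·y + -160 = 0 ∩ |BD|² = 53]
   → B = (-1, -12)

B = (-1, -12)
C = (-15, -8)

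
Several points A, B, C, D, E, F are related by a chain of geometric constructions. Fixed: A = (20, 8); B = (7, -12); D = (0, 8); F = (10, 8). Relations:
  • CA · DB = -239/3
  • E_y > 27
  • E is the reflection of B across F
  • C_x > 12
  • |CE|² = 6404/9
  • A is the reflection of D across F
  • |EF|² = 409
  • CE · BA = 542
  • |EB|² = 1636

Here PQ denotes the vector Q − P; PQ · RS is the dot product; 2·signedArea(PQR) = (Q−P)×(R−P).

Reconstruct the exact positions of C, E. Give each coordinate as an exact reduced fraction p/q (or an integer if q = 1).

C = (37/3, 4/3)
E = (13, 28)

1. E_x = 13  [E is the reflection of B across F]
2. E_y = 28  [E is the reflection of B across F]
   → E = (13, 28)
3. C_x = 37/3  [CA · DB = -239/3 ∩ CE · BA = 542]
4. C_y = 4/3  [CA · DB = -239/3 ∩ CE · BA = 542]
   → C = (37/3, 4/3)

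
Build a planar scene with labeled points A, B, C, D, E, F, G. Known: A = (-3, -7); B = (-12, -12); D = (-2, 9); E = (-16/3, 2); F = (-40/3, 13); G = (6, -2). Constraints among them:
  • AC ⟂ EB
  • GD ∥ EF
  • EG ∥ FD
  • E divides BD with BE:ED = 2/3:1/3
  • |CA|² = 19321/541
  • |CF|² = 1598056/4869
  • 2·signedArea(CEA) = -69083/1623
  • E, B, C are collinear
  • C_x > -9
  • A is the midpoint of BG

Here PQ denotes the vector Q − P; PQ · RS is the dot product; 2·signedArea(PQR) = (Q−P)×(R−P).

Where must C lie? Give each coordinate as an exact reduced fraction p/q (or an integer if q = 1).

C = (-4542/541, -2397/541)

1. C_x = -4542/541  [E, B, C are collinear ∩ AC ⟂ EB]
2. C_y = -2397/541  [E, B, C are collinear ∩ AC ⟂ EB]
   → C = (-4542/541, -2397/541)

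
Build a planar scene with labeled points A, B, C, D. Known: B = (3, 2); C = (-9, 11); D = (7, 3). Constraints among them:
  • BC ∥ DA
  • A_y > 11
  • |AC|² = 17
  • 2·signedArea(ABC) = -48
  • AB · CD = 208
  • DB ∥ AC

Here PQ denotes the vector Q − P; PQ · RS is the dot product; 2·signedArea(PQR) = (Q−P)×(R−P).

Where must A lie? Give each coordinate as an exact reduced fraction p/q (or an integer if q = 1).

A = (-5, 12)

1. A_x = -5  [DB ∥ AC ∩ BC ∥ DA]
2. A_y = 12  [DB ∥ AC ∩ BC ∥ DA]
   → A = (-5, 12)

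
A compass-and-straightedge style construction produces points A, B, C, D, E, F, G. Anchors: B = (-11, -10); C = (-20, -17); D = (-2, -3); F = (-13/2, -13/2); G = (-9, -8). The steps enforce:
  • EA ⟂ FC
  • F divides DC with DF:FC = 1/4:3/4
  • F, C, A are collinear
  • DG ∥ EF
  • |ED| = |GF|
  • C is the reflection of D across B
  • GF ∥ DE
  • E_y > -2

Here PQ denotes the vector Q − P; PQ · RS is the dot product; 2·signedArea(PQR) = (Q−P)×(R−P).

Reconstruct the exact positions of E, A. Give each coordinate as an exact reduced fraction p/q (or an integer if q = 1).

A = (37/130, -159/130)
E = (1/2, -3/2)

1. E_x = 1/2  [DG ∥ EF ∩ GF ∥ DE]
2. E_y = -3/2  [DG ∥ EF ∩ GF ∥ DE]
   → E = (1/2, -3/2)
3. A_x = 37/130  [F, C, A are collinear ∩ EA ⟂ FC]
4. A_y = -159/130  [F, C, A are collinear ∩ EA ⟂ FC]
   → A = (37/130, -159/130)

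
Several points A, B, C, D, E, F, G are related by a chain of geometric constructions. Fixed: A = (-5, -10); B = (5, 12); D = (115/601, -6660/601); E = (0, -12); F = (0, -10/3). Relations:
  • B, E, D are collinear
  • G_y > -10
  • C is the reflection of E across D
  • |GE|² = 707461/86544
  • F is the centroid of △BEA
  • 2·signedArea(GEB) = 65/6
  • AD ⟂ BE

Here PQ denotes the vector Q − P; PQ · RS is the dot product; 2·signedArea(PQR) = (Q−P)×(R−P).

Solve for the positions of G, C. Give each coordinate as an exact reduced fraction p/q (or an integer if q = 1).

1. G_x = 345/2404  [line -24·x + 5·y + 295/6 = 0 ∩ |GE|² = 707461/86544]
2. G_y = -32975/3606  [line -24·x + 5·y + 295/6 = 0 ∩ |GE|² = 707461/86544]
   → G = (345/2404, -32975/3606)
3. C_x = 230/601  [C is the reflection of E across D]
4. C_y = -6108/601  [C is the reflection of E across D]
   → C = (230/601, -6108/601)

C = (230/601, -6108/601)
G = (345/2404, -32975/3606)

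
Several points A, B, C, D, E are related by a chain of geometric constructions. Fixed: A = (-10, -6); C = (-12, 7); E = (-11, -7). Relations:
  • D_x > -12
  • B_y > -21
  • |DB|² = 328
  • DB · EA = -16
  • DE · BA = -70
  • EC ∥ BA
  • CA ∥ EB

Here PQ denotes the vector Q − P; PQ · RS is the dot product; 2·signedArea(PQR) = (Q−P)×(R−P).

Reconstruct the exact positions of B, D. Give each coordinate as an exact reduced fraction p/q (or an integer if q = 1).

B = (-9, -20)
D = (-11, -2)

1. B_x = -9  [EC ∥ BA ∩ CA ∥ EB]
2. B_y = -20  [EC ∥ BA ∩ CA ∥ EB]
   → B = (-9, -20)
3. D_x = -11  [DE · BA = -70 ∩ DB · EA = -16]
4. D_y = -2  [DE · BA = -70 ∩ DB · EA = -16]
   → D = (-11, -2)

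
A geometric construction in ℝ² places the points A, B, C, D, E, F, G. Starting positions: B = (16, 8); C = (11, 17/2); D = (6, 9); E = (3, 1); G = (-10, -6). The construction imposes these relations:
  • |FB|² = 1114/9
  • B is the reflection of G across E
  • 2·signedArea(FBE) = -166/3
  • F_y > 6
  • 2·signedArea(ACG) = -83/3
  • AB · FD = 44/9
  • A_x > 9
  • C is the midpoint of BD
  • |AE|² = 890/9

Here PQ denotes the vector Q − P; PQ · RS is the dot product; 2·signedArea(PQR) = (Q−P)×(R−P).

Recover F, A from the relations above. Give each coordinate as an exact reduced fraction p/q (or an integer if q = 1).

A = (28/3, 26/3)
F = (5, 19/3)

1. A_x = 28/3  [line 29/2·x + -21·y + 140/3 = 0 ∩ |AE|² = 890/9]
2. A_y = 26/3  [line 29/2·x + -21·y + 140/3 = 0 ∩ |AE|² = 890/9]
   → A = (28/3, 26/3)
3. F_x = 5  [2·signedArea(FBE) = -166/3 ∩ AB · FD = 44/9]
4. F_y = 19/3  [2·signedArea(FBE) = -166/3 ∩ AB · FD = 44/9]
   → F = (5, 19/3)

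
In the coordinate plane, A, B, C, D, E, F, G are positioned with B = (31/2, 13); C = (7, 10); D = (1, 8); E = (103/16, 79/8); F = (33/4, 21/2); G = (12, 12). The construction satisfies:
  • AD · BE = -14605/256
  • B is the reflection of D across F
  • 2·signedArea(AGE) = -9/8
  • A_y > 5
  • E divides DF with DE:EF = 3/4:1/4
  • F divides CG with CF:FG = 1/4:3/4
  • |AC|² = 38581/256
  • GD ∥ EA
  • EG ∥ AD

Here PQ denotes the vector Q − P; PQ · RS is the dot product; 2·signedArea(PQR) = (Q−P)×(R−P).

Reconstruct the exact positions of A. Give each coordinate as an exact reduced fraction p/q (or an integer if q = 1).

A = (-73/16, 47/8)

1. A_x = -73/16  [EG ∥ AD ∩ GD ∥ EA]
2. A_y = 47/8  [EG ∥ AD ∩ GD ∥ EA]
   → A = (-73/16, 47/8)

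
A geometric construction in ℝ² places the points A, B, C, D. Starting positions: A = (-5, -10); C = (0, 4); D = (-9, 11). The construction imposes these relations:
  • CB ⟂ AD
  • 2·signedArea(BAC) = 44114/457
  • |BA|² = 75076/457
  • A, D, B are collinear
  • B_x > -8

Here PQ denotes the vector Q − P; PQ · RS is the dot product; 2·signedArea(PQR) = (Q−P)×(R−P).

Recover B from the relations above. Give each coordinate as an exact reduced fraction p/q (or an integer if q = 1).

B = (-3381/457, 1184/457)

1. B_x = -3381/457  [A, D, B are collinear ∩ CB ⟂ AD]
2. B_y = 1184/457  [A, D, B are collinear ∩ CB ⟂ AD]
   → B = (-3381/457, 1184/457)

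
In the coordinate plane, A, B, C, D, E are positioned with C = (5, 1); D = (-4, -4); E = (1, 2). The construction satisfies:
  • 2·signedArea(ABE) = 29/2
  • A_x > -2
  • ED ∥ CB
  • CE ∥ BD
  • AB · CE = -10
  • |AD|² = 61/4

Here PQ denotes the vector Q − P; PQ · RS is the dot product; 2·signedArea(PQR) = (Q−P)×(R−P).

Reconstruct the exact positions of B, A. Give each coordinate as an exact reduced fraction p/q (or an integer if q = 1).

A = (-3/2, -1)
B = (0, -5)

1. B_x = 0  [CE ∥ BD ∩ ED ∥ CB]
2. B_y = -5  [CE ∥ BD ∩ ED ∥ CB]
   → B = (0, -5)
3. A_x = -3/2  [2·signedArea(ABE) = 29/2 ∩ AB · CE = -10]
4. A_y = -1  [2·signedArea(ABE) = 29/2 ∩ AB · CE = -10]
   → A = (-3/2, -1)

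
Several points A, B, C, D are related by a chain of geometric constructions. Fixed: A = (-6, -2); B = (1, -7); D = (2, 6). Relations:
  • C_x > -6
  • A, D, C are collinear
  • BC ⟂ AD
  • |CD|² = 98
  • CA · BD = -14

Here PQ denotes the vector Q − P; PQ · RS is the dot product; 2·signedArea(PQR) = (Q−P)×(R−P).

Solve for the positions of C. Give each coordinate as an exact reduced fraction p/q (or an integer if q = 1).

1. C_x = -5  [A, D, C are collinear ∩ BC ⟂ AD]
2. C_y = -1  [A, D, C are collinear ∩ BC ⟂ AD]
   → C = (-5, -1)

C = (-5, -1)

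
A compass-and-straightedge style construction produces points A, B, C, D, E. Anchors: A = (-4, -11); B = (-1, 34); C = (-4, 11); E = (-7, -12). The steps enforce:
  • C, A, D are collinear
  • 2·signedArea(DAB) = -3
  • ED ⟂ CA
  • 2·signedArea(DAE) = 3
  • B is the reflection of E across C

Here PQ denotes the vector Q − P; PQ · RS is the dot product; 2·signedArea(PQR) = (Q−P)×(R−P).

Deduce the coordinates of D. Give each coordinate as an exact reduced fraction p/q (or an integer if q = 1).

D = (-4, -12)

1. D_x = -4  [C, A, D are collinear ∩ ED ⟂ CA]
2. D_y = -12  [C, A, D are collinear ∩ ED ⟂ CA]
   → D = (-4, -12)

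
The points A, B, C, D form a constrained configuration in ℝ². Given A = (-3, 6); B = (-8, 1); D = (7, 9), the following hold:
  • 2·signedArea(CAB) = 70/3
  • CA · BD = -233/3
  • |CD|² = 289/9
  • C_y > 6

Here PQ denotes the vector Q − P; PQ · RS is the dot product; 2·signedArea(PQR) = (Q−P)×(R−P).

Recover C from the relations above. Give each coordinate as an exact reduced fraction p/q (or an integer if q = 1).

1. C_x = 2  [2·signedArea(CAB) = 70/3 ∩ CA · BD = -233/3]
2. C_y = 19/3  [2·signedArea(CAB) = 70/3 ∩ CA · BD = -233/3]
   → C = (2, 19/3)

C = (2, 19/3)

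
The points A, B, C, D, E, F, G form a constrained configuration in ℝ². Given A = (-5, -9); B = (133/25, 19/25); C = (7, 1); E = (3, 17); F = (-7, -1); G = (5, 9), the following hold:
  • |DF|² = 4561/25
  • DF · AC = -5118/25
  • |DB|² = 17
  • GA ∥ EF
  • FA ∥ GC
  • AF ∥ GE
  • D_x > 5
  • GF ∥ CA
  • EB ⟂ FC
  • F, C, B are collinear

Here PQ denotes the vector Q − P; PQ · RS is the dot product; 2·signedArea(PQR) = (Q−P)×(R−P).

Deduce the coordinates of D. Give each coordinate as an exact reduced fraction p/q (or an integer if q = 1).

D = (129/25, 122/25)

1. D_x = 129/25  [line -12·x + -10·y + 2768/25 = 0 ∩ |DF|² = 4561/25]
2. D_y = 122/25  [line -12·x + -10·y + 2768/25 = 0 ∩ |DF|² = 4561/25]
   → D = (129/25, 122/25)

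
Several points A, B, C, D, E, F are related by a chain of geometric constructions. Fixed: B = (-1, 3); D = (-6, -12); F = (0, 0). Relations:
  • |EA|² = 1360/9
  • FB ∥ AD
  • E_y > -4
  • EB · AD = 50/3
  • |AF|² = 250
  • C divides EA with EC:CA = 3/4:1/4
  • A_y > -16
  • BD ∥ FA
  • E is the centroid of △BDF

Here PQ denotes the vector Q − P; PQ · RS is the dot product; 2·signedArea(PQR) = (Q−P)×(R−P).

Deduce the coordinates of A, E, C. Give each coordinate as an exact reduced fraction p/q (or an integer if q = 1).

A = (-5, -15)
C = (-13/3, -12)
E = (-7/3, -3)

1. A_x = -5  [FB ∥ AD ∩ BD ∥ FA]
2. A_y = -15  [FB ∥ AD ∩ BD ∥ FA]
   → A = (-5, -15)
3. E_x = -7/3  [E is the centroid of △BDF]
4. E_y = -3  [E is the centroid of △BDF]
   → E = (-7/3, -3)
5. C_x = -13/3  [C divides EA with EC:CA = 3/4:1/4]
6. C_y = -12  [C divides EA with EC:CA = 3/4:1/4]
   → C = (-13/3, -12)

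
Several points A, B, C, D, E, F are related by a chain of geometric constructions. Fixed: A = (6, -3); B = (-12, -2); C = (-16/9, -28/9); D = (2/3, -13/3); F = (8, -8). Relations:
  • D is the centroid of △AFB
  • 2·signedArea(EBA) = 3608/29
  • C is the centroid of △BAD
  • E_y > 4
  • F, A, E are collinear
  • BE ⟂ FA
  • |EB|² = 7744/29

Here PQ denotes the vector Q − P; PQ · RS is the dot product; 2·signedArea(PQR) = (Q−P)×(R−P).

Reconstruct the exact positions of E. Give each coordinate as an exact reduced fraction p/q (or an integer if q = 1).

E = (92/29, 118/29)

1. E_x = 92/29  [F, A, E are collinear ∩ BE ⟂ FA]
2. E_y = 118/29  [F, A, E are collinear ∩ BE ⟂ FA]
   → E = (92/29, 118/29)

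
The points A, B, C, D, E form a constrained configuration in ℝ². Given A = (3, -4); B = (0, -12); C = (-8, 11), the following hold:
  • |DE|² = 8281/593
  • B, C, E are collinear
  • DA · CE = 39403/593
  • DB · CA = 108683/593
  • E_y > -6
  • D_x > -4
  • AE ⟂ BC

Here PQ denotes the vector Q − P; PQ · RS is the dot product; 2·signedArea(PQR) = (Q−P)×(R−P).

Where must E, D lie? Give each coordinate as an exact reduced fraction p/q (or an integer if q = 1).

D = (-2008/593, -1343/593)
E = (-1280/593, -3436/593)

1. E_x = -1280/593  [B, C, E are collinear ∩ AE ⟂ BC]
2. E_y = -3436/593  [B, C, E are collinear ∩ AE ⟂ BC]
   → E = (-1280/593, -3436/593)
3. D_x = -2008/593  [DA · CE = 39403/593 ∩ DB · CA = 108683/593]
4. D_y = -1343/593  [DA · CE = 39403/593 ∩ DB · CA = 108683/593]
   → D = (-2008/593, -1343/593)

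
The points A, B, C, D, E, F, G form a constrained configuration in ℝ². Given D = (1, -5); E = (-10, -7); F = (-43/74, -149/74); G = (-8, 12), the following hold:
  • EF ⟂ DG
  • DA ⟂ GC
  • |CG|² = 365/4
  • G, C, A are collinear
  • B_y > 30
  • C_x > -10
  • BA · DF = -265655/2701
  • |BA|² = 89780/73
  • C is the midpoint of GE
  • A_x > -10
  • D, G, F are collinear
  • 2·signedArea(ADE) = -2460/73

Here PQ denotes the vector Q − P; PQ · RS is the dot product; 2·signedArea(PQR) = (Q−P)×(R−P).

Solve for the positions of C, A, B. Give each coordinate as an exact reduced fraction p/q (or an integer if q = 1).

1. C_x = -9  [C is the midpoint of GE]
2. C_y = 5/2  [C is the midpoint of GE]
   → C = (-9, 5/2)
3. A_x = -706/73  [G, C, A are collinear ∩ DA ⟂ GC]
4. A_y = -283/73  [G, C, A are collinear ∩ DA ⟂ GC]
   → A = (-706/73, -283/73)
5. B_x = -6  [line 117/74·x + -221/74·y + 7553/74 = 0 ∩ |BA|² = 89780/73]
6. B_y = 31  [line 117/74·x + -221/74·y + 7553/74 = 0 ∩ |BA|² = 89780/73]
   → B = (-6, 31)

A = (-706/73, -283/73)
B = (-6, 31)
C = (-9, 5/2)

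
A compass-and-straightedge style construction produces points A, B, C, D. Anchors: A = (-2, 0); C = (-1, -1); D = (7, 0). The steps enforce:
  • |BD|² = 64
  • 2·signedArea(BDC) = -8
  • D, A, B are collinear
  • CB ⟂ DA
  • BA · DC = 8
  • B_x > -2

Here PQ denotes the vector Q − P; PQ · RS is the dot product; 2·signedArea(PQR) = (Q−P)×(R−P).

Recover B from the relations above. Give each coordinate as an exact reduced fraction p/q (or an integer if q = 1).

1. B_x = -1  [D, A, B are collinear ∩ CB ⟂ DA]
2. B_y = 0  [D, A, B are collinear ∩ CB ⟂ DA]
   → B = (-1, 0)

B = (-1, 0)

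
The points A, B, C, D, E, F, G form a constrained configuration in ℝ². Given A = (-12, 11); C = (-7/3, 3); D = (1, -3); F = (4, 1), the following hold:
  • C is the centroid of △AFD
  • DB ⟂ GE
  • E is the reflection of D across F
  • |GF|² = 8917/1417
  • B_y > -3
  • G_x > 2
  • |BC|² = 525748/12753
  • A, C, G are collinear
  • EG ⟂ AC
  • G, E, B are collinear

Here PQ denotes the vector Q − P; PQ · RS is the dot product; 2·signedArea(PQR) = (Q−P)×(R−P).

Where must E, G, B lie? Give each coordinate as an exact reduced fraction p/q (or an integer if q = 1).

B = (895/1417, -3819/1417)
E = (7, 5)
G = (3151/1417, -1093/1417)

1. E_x = 7  [E is the reflection of D across F]
2. E_y = 5  [E is the reflection of D across F]
   → E = (7, 5)
3. G_x = 3151/1417  [A, C, G are collinear ∩ EG ⟂ AC]
4. G_y = -1093/1417  [A, C, G are collinear ∩ EG ⟂ AC]
   → G = (3151/1417, -1093/1417)
5. B_x = 895/1417  [G, E, B are collinear ∩ DB ⟂ GE]
6. B_y = -3819/1417  [G, E, B are collinear ∩ DB ⟂ GE]
   → B = (895/1417, -3819/1417)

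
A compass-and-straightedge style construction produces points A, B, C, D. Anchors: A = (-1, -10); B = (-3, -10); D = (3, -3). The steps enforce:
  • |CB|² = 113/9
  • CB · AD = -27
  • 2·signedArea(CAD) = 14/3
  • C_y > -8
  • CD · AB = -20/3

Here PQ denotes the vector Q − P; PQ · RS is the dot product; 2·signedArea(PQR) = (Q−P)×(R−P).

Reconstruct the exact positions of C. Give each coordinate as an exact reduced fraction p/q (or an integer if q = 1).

1. C_x = -1/3  [2·signedArea(CAD) = 14/3 ∩ CD · AB = -20/3]
2. C_y = -23/3  [2·signedArea(CAD) = 14/3 ∩ CD · AB = -20/3]
   → C = (-1/3, -23/3)

C = (-1/3, -23/3)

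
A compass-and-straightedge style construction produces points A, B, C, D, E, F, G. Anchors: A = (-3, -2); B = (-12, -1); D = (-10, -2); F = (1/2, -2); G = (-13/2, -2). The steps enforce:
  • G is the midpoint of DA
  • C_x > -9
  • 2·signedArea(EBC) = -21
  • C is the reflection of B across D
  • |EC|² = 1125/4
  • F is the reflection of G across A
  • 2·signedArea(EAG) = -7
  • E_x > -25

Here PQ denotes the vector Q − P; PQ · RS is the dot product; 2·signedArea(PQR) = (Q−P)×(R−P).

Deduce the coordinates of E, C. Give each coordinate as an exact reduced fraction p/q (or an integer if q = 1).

C = (-8, -3)
E = (-49/2, 0)

1. E_y = 0  [2·signedArea(EAG) = -7]
2. C_x = -8  [C is the reflection of B across D]
3. C_y = -3  [C is the reflection of B across D]
   → C = (-8, -3)
4. E_x = -49/2  [2·signedArea(EAG) = -7 ∩ 2·signedArea(EBC) = -21]
   → E = (-49/2, 0)
5. E_y = 0  [2·signedArea(EAG) = -7 ∩ 2·signedArea(EBC) = -21]
   → E = (-49/2, 0)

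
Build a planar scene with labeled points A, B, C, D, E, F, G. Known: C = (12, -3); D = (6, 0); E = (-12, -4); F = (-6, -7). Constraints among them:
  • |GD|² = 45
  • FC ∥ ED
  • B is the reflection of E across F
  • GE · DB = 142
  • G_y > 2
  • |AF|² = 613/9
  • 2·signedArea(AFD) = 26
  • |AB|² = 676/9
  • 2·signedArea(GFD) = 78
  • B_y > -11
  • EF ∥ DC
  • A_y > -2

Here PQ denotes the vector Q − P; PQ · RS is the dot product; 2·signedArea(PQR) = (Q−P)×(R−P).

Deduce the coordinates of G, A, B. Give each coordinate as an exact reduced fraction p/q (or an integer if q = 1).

1. A_x = 0  [line -7·x + 12·y + 16 = 0 ∩ |AF|² = 613/9]
2. A_y = -4/3  [line -7·x + 12·y + 16 = 0 ∩ |AF|² = 613/9]
   → A = (0, -4/3)
3. B_x = 0  [B is the reflection of E across F]
4. B_y = -10  [B is the reflection of E across F]
   → B = (0, -10)
5. G_x = 0  [GE · DB = 142 ∩ 2·signedArea(GFD) = 78]
6. G_y = 3  [GE · DB = 142 ∩ 2·signedArea(GFD) = 78]
   → G = (0, 3)

A = (0, -4/3)
B = (0, -10)
G = (0, 3)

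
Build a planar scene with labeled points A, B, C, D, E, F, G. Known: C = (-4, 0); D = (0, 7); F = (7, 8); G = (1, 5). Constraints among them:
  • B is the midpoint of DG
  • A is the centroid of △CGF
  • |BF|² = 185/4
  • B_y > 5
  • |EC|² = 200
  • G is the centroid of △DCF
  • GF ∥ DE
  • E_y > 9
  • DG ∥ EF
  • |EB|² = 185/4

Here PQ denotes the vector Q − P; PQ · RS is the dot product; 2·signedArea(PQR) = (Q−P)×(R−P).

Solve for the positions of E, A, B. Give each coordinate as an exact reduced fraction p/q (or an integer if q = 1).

1. E_x = 6  [DG ∥ EF ∩ GF ∥ DE]
2. E_y = 10  [DG ∥ EF ∩ GF ∥ DE]
   → E = (6, 10)
3. A_x = 4/3  [A is the centroid of △CGF]
4. A_y = 13/3  [A is the centroid of △CGF]
   → A = (4/3, 13/3)
5. B_x = 1/2  [B is the midpoint of DG]
6. B_y = 6  [B is the midpoint of DG]
   → B = (1/2, 6)

A = (4/3, 13/3)
B = (1/2, 6)
E = (6, 10)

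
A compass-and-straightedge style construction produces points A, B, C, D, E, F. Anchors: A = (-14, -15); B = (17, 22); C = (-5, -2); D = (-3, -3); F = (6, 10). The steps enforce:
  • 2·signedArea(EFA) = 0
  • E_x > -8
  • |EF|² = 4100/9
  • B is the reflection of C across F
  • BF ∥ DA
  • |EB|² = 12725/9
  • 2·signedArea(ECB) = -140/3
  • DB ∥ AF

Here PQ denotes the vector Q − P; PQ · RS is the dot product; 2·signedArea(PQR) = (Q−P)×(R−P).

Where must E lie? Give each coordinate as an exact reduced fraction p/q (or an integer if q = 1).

1. E_x = -22/3  [2·signedArea(EFA) = 0 ∩ 2·signedArea(ECB) = -140/3]
2. E_y = -20/3  [2·signedArea(EFA) = 0 ∩ 2·signedArea(ECB) = -140/3]
   → E = (-22/3, -20/3)

E = (-22/3, -20/3)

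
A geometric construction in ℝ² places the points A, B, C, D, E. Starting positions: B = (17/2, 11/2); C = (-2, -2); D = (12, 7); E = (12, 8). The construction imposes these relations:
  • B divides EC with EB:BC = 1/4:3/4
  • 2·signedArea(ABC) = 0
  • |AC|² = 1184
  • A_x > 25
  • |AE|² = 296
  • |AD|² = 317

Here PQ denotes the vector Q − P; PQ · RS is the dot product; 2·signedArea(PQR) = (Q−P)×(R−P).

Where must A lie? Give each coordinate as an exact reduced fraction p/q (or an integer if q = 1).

1. A_x = 26  [line 15/2·x + -21/2·y + -6 = 0 ∩ |AE|² = 296]
2. A_y = 18  [line 15/2·x + -21/2·y + -6 = 0 ∩ |AE|² = 296]
   → A = (26, 18)

A = (26, 18)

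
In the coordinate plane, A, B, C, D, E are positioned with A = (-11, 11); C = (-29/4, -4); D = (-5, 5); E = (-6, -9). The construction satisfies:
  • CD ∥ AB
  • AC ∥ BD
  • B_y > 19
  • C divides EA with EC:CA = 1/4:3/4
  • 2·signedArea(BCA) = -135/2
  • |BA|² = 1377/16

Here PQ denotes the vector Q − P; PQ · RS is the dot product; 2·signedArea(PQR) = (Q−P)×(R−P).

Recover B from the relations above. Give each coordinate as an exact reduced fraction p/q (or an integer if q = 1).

1. B_x = -35/4  [AC ∥ BD ∩ CD ∥ AB]
2. B_y = 20  [AC ∥ BD ∩ CD ∥ AB]
   → B = (-35/4, 20)

B = (-35/4, 20)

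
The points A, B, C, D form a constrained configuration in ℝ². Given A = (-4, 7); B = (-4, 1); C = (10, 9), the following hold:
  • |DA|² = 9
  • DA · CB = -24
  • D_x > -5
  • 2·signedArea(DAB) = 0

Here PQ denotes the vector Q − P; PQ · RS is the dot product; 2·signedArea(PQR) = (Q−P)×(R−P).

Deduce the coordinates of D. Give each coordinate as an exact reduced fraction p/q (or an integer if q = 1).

D = (-4, 4)

1. D_x = -4  [2·signedArea(DAB) = 0 ∩ DA · CB = -24]
2. D_y = 4  [2·signedArea(DAB) = 0 ∩ DA · CB = -24]
   → D = (-4, 4)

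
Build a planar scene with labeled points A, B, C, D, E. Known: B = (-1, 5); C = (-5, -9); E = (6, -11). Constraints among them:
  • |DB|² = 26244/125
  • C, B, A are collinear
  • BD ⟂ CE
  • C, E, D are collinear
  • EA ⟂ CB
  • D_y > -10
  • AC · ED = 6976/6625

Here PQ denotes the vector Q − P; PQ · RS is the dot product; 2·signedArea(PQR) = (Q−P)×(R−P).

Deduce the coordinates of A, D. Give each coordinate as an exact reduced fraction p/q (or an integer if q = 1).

1. A_x = -249/53  [C, B, A are collinear ∩ EA ⟂ CB]
2. A_y = -421/53  [C, B, A are collinear ∩ EA ⟂ CB]
   → A = (-249/53, -421/53)
3. D_x = -449/125  [C, E, D are collinear ∩ BD ⟂ CE]
4. D_y = -1157/125  [C, E, D are collinear ∩ BD ⟂ CE]
   → D = (-449/125, -1157/125)

A = (-249/53, -421/53)
D = (-449/125, -1157/125)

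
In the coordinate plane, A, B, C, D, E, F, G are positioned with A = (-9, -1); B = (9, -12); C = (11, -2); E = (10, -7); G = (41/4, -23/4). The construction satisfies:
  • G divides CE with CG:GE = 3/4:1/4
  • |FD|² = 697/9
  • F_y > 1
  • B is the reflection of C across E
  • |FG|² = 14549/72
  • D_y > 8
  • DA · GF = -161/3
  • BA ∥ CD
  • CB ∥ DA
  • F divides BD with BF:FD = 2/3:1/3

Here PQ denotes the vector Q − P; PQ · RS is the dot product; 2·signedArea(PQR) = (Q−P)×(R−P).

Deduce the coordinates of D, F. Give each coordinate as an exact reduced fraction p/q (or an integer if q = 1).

1. D_x = -7  [CB ∥ DA ∩ BA ∥ CD]
2. D_y = 9  [CB ∥ DA ∩ BA ∥ CD]
   → D = (-7, 9)
3. F_x = -5/3  [F divides BD with BF:FD = 2/3:1/3]
4. F_y = 2  [F divides BD with BF:FD = 2/3:1/3]
   → F = (-5/3, 2)

D = (-7, 9)
F = (-5/3, 2)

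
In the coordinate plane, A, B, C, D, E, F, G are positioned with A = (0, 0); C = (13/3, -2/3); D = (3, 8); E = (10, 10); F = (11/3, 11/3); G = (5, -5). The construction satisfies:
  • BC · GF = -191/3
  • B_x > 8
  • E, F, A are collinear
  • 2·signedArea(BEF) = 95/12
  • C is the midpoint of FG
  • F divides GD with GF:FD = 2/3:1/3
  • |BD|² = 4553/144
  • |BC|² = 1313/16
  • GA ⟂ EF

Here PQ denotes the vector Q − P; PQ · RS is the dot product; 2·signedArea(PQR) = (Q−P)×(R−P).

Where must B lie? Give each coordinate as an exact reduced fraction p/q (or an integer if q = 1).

B = (103/12, 22/3)

1. B_x = 103/12  [2·signedArea(BEF) = 95/12 ∩ BC · GF = -191/3]
2. B_y = 22/3  [2·signedArea(BEF) = 95/12 ∩ BC · GF = -191/3]
   → B = (103/12, 22/3)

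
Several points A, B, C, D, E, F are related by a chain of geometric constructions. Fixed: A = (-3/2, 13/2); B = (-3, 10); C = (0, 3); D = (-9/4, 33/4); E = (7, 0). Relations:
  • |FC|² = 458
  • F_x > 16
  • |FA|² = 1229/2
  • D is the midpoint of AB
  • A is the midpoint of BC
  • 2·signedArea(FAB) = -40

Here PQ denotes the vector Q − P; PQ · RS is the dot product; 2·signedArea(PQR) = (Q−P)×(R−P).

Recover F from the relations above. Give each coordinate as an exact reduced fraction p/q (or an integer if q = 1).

1. F_x = 17  [line -7/2·x + -3/2·y + 89/2 = 0 ∩ |FC|² = 458]
2. F_y = -10  [line -7/2·x + -3/2·y + 89/2 = 0 ∩ |FC|² = 458]
   → F = (17, -10)

F = (17, -10)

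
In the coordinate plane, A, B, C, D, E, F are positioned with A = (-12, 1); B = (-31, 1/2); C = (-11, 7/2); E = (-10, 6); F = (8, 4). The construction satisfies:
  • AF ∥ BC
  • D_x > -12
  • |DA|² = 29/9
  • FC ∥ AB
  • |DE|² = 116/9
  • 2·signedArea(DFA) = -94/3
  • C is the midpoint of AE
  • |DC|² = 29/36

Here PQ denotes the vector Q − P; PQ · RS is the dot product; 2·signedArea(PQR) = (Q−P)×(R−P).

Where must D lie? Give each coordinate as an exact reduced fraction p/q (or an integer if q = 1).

D = (-34/3, 8/3)

1. D_x = -34/3  [line 3·x + -20·y + 262/3 = 0 ∩ |DA|² = 29/9]
2. D_y = 8/3  [line 3·x + -20·y + 262/3 = 0 ∩ |DA|² = 29/9]
   → D = (-34/3, 8/3)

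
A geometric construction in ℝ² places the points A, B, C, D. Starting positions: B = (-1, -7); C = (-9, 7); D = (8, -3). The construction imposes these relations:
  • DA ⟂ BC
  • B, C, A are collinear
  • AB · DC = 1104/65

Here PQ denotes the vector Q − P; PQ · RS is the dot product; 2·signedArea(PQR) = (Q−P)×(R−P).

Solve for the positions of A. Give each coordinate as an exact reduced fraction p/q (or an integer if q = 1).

A = (-33/65, -511/65)

1. A_x = -33/65  [B, C, A are collinear ∩ DA ⟂ BC]
2. A_y = -511/65  [B, C, A are collinear ∩ DA ⟂ BC]
   → A = (-33/65, -511/65)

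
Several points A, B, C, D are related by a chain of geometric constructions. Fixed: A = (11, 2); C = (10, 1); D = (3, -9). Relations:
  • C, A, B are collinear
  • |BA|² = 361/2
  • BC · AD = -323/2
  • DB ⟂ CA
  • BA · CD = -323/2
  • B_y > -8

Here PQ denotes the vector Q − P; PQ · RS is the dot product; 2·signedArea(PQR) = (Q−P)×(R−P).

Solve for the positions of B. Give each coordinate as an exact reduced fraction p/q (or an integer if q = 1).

B = (3/2, -15/2)

1. B_x = 3/2  [C, A, B are collinear ∩ DB ⟂ CA]
2. B_y = -15/2  [C, A, B are collinear ∩ DB ⟂ CA]
   → B = (3/2, -15/2)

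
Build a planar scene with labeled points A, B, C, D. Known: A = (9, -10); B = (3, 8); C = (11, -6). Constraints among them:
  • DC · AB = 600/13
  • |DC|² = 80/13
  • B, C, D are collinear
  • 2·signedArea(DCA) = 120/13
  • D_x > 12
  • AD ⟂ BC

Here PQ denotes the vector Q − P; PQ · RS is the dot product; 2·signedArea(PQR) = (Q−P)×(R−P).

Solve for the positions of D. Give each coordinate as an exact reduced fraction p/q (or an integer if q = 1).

1. D_x = 159/13  [B, C, D are collinear ∩ AD ⟂ BC]
2. D_y = -106/13  [B, C, D are collinear ∩ AD ⟂ BC]
   → D = (159/13, -106/13)

D = (159/13, -106/13)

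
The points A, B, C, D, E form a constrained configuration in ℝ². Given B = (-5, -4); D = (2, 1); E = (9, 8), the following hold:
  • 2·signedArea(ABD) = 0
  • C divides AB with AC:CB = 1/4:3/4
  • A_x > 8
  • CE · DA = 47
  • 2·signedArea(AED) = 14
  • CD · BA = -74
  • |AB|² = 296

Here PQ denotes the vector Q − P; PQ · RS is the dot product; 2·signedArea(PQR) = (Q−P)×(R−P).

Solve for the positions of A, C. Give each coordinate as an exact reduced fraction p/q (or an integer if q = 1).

A = (9, 6)
C = (11/2, 7/2)

1. A_x = 9  [2·signedArea(ABD) = 0 ∩ 2·signedArea(AED) = 14]
2. A_y = 6  [2·signedArea(ABD) = 0 ∩ 2·signedArea(AED) = 14]
   → A = (9, 6)
3. C_x = 11/2  [C divides AB with AC:CB = 1/4:3/4]
4. C_y = 7/2  [C divides AB with AC:CB = 1/4:3/4]
   → C = (11/2, 7/2)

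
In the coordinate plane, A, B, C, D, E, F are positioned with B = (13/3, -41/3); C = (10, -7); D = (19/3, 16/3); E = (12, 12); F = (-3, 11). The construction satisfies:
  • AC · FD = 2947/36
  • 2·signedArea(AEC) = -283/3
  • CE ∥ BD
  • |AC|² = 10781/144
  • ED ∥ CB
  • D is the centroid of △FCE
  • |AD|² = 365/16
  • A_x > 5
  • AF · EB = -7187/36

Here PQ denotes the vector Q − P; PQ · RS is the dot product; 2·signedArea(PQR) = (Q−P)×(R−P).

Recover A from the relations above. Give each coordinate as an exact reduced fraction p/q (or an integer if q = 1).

A = (35/6, 7/12)

1. A_x = 35/6  [AC · FD = 2947/36 ∩ AF · EB = -7187/36]
2. A_y = 7/12  [AC · FD = 2947/36 ∩ AF · EB = -7187/36]
   → A = (35/6, 7/12)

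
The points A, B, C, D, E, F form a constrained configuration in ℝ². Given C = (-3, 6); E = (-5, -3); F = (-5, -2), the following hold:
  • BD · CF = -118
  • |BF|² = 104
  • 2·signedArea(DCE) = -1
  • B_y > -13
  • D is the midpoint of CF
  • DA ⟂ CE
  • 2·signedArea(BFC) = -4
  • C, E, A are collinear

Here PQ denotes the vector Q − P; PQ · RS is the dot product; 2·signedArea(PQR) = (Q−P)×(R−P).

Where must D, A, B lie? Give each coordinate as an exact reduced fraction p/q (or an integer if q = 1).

A = (-331/85, 168/85)
B = (-7, -12)
D = (-4, 2)

1. D_x = -4  [D is the midpoint of CF]
2. D_y = 2  [D is the midpoint of CF]
   → D = (-4, 2)
3. A_x = -331/85  [C, E, A are collinear ∩ DA ⟂ CE]
4. A_y = 168/85  [C, E, A are collinear ∩ DA ⟂ CE]
   → A = (-331/85, 168/85)
5. B_x = -7  [BD · CF = -118 ∩ 2·signedArea(BFC) = -4]
6. B_y = -12  [BD · CF = -118 ∩ 2·signedArea(BFC) = -4]
   → B = (-7, -12)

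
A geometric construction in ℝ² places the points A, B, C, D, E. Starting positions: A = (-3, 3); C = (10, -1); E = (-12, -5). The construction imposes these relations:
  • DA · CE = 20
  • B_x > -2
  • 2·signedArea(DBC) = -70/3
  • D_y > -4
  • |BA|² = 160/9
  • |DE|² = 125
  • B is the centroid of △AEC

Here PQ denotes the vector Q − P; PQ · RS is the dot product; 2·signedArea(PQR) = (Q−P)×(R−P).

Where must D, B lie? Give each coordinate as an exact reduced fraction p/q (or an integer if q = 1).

1. D_x = -1  [line 22·x + 4·y + 34 = 0 ∩ |DE|² = 125]
2. D_y = -3  [line 22·x + 4·y + 34 = 0 ∩ |DE|² = 125]
   → D = (-1, -3)
3. B_x = -5/3  [2·signedArea(DBC) = -70/3 ∩ B is the centroid of △AEC]
4. B_y = -1  [2·signedArea(DBC) = -70/3 ∩ B is the centroid of △AEC]
   → B = (-5/3, -1)

B = (-5/3, -1)
D = (-1, -3)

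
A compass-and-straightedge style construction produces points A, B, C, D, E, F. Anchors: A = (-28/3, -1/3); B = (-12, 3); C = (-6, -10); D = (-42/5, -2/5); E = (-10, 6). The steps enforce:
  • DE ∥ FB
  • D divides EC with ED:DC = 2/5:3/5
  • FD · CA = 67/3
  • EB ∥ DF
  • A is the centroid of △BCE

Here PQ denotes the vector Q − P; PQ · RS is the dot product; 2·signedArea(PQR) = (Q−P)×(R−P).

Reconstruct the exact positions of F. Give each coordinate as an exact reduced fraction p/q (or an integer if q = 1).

F = (-52/5, -17/5)

1. F_x = -52/5  [DE ∥ FB ∩ EB ∥ DF]
2. F_y = -17/5  [DE ∥ FB ∩ EB ∥ DF]
   → F = (-52/5, -17/5)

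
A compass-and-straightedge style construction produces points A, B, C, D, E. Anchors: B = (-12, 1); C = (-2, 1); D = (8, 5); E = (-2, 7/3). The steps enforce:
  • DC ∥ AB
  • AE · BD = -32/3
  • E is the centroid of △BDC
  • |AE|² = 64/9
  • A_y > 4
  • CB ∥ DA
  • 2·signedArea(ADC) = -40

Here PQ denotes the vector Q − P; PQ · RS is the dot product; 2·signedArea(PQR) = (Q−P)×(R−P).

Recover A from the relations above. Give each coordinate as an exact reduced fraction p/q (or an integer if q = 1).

1. A_x = -2  [DC ∥ AB ∩ CB ∥ DA]
2. A_y = 5  [DC ∥ AB ∩ CB ∥ DA]
   → A = (-2, 5)

A = (-2, 5)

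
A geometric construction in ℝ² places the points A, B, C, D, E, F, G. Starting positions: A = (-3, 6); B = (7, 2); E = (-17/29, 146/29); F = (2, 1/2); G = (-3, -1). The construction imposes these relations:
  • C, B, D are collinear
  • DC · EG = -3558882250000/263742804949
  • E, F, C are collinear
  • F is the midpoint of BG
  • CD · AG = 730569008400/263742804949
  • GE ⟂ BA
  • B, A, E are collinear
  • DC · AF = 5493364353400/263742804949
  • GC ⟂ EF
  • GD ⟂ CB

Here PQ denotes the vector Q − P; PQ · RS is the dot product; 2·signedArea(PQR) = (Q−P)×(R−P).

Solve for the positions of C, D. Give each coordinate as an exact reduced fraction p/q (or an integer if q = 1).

1. C_x = 130013/91669  [E, F, C are collinear ∩ GC ⟂ EF]
2. C_y = 139331/91669  [E, F, C are collinear ∩ GC ⟂ EF]
   → C = (130013/91669, 139331/91669)
3. D_x = -839413439427/263742804949  [C, B, D are collinear ∩ GD ⟂ CB]
4. D_y = 296505144851/263742804949  [C, B, D are collinear ∩ GD ⟂ CB]
   → D = (-839413439427/263742804949, 296505144851/263742804949)

C = (130013/91669, 139331/91669)
D = (-839413439427/263742804949, 296505144851/263742804949)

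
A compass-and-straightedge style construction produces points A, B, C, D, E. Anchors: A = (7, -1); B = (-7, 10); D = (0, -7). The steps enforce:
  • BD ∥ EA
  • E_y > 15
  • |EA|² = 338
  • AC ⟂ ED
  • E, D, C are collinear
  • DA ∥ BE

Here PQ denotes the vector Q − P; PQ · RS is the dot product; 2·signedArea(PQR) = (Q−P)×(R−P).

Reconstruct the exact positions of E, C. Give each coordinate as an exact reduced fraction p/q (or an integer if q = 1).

1. E_x = 0  [BD ∥ EA ∩ DA ∥ BE]
2. E_y = 16  [BD ∥ EA ∩ DA ∥ BE]
   → E = (0, 16)
3. C_x = 0  [E, D, C are collinear ∩ AC ⟂ ED]
4. C_y = -1  [E, D, C are collinear ∩ AC ⟂ ED]
   → C = (0, -1)

C = (0, -1)
E = (0, 16)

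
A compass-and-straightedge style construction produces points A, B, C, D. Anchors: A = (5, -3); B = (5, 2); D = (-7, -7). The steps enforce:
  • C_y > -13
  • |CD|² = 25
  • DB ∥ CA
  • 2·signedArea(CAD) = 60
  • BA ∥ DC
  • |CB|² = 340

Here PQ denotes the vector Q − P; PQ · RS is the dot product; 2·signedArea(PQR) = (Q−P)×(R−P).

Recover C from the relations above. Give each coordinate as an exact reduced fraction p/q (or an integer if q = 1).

C = (-7, -12)

1. C_x = -7  [DB ∥ CA ∩ BA ∥ DC]
2. C_y = -12  [DB ∥ CA ∩ BA ∥ DC]
   → C = (-7, -12)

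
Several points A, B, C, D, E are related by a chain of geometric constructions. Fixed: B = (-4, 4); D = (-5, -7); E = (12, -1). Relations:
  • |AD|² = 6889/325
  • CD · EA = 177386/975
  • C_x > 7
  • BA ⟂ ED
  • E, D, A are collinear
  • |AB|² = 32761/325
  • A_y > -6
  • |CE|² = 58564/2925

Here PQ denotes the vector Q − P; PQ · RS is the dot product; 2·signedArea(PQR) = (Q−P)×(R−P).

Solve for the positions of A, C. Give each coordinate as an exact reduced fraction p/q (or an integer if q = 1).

1. A_x = -214/325  [E, D, A are collinear ∩ BA ⟂ ED]
2. A_y = -1777/325  [E, D, A are collinear ∩ BA ⟂ ED]
   → A = (-214/325, -1777/325)
3. C_x = 7586/975  [line 4114/325·x + 1452/325·y + -85184/975 = 0 ∩ |CE|² = 58564/2925]
4. C_y = -809/325  [line 4114/325·x + 1452/325·y + -85184/975 = 0 ∩ |CE|² = 58564/2925]
   → C = (7586/975, -809/325)

A = (-214/325, -1777/325)
C = (7586/975, -809/325)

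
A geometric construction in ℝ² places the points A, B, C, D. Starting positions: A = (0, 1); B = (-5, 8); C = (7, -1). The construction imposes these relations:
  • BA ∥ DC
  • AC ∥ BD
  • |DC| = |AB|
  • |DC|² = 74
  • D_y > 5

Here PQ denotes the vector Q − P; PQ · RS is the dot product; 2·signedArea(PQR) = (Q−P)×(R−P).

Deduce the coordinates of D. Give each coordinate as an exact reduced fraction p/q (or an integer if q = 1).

1. D_x = 2  [BA ∥ DC ∩ AC ∥ BD]
2. D_y = 6  [BA ∥ DC ∩ AC ∥ BD]
   → D = (2, 6)

D = (2, 6)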